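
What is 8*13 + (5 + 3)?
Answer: 112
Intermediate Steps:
8*13 + (5 + 3) = 104 + 8 = 112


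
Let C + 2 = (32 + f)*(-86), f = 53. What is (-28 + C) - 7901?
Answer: -15241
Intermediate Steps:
C = -7312 (C = -2 + (32 + 53)*(-86) = -2 + 85*(-86) = -2 - 7310 = -7312)
(-28 + C) - 7901 = (-28 - 7312) - 7901 = -7340 - 7901 = -15241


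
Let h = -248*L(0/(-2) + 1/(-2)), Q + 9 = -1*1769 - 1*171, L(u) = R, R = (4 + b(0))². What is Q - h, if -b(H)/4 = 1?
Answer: -1949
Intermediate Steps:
b(H) = -4 (b(H) = -4*1 = -4)
R = 0 (R = (4 - 4)² = 0² = 0)
L(u) = 0
Q = -1949 (Q = -9 + (-1*1769 - 1*171) = -9 + (-1769 - 171) = -9 - 1940 = -1949)
h = 0 (h = -248*0 = 0)
Q - h = -1949 - 1*0 = -1949 + 0 = -1949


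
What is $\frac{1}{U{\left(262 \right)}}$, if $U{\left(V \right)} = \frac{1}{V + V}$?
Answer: $524$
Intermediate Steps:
$U{\left(V \right)} = \frac{1}{2 V}$
$\frac{1}{U{\left(262 \right)}} = \frac{1}{\frac{1}{2} \cdot \frac{1}{262}} = \frac{1}{\frac{1}{524}} = 524$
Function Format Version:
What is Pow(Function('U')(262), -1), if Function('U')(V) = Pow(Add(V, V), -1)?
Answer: 524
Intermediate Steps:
Function('U')(V) = Mul(Rational(1, 2), Pow(V, -1)) (Function('U')(V) = Pow(Mul(2, V), -1) = Mul(Rational(1, 2), Pow(V, -1)))
Pow(Function('U')(262), -1) = Pow(Mul(Rational(1, 2), Pow(262, -1)), -1) = Pow(Mul(Rational(1, 2), Rational(1, 262)), -1) = Pow(Rational(1, 524), -1) = 524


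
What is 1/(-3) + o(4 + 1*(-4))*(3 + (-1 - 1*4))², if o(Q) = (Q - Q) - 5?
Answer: -61/3 ≈ -20.333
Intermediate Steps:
o(Q) = -5 (o(Q) = 0 - 5 = -5)
1/(-3) + o(4 + 1*(-4))*(3 + (-1 - 1*4))² = 1/(-3) - 5*(3 + (-1 - 1*4))² = -⅓ - 5*(3 + (-1 - 4))² = -⅓ - 5*(3 - 5)² = -⅓ - 5*(-2)² = -⅓ - 5*4 = -⅓ - 20 = -61/3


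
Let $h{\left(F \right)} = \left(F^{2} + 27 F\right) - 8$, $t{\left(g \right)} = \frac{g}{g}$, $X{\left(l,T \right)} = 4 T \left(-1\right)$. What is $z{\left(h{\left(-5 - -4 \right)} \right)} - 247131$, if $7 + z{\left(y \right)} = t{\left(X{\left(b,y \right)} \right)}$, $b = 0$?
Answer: $-247137$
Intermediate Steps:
$X{\left(l,T \right)} = - 4 T$
$t{\left(g \right)} = 1$
$h{\left(F \right)} = -8 + F^{2} + 27 F$
$z{\left(y \right)} = -6$ ($z{\left(y \right)} = -7 + 1 = -6$)
$z{\left(h{\left(-5 - -4 \right)} \right)} - 247131 = -6 - 247131 = -247137$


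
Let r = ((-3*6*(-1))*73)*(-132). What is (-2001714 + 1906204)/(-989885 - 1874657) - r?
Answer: 248424588163/1432271 ≈ 1.7345e+5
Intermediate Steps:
r = -173448 (r = (-18*(-1)*73)*(-132) = (18*73)*(-132) = 1314*(-132) = -173448)
(-2001714 + 1906204)/(-989885 - 1874657) - r = (-2001714 + 1906204)/(-989885 - 1874657) - 1*(-173448) = -95510/(-2864542) + 173448 = -95510*(-1/2864542) + 173448 = 47755/1432271 + 173448 = 248424588163/1432271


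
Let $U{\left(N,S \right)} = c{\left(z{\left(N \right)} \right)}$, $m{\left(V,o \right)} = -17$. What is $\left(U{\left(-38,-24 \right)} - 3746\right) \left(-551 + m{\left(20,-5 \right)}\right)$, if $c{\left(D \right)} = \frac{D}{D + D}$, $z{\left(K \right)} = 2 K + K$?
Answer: $2127444$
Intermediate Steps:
$z{\left(K \right)} = 3 K$
$c{\left(D \right)} = \frac{1}{2}$ ($c{\left(D \right)} = \frac{D}{2 D} = \frac{1}{2 D} D = \frac{1}{2}$)
$U{\left(N,S \right)} = \frac{1}{2}$
$\left(U{\left(-38,-24 \right)} - 3746\right) \left(-551 + m{\left(20,-5 \right)}\right) = \left(\frac{1}{2} - 3746\right) \left(-551 - 17\right) = \left(- \frac{7491}{2}\right) \left(-568\right) = 2127444$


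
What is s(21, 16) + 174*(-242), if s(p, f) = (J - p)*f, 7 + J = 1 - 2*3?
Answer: -42636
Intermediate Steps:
J = -12 (J = -7 + (1 - 2*3) = -7 + (1 - 6) = -7 - 5 = -12)
s(p, f) = f*(-12 - p) (s(p, f) = (-12 - p)*f = f*(-12 - p))
s(21, 16) + 174*(-242) = -1*16*(12 + 21) + 174*(-242) = -1*16*33 - 42108 = -528 - 42108 = -42636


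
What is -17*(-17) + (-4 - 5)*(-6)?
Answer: 343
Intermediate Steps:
-17*(-17) + (-4 - 5)*(-6) = 289 - 9*(-6) = 289 + 54 = 343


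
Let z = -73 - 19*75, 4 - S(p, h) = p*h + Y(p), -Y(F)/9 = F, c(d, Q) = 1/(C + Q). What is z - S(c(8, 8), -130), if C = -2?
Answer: -9151/6 ≈ -1525.2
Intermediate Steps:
c(d, Q) = 1/(-2 + Q)
Y(F) = -9*F
S(p, h) = 4 + 9*p - h*p (S(p, h) = 4 - (p*h - 9*p) = 4 - (h*p - 9*p) = 4 - (-9*p + h*p) = 4 + (9*p - h*p) = 4 + 9*p - h*p)
z = -1498 (z = -73 - 1425 = -1498)
z - S(c(8, 8), -130) = -1498 - (4 + 9/(-2 + 8) - 1*(-130)/(-2 + 8)) = -1498 - (4 + 9/6 - 1*(-130)/6) = -1498 - (4 + 9*(⅙) - 1*(-130)*⅙) = -1498 - (4 + 3/2 + 65/3) = -1498 - 1*163/6 = -1498 - 163/6 = -9151/6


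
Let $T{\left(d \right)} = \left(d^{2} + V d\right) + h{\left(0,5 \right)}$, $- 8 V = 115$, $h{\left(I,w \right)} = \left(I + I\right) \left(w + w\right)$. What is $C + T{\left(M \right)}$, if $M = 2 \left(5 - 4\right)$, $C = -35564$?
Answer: $- \frac{142355}{4} \approx -35589.0$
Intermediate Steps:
$h{\left(I,w \right)} = 4 I w$ ($h{\left(I,w \right)} = 2 I 2 w = 4 I w$)
$V = - \frac{115}{8}$ ($V = \left(- \frac{1}{8}\right) 115 = - \frac{115}{8} \approx -14.375$)
$M = 2$ ($M = 2 \cdot 1 = 2$)
$T{\left(d \right)} = d^{2} - \frac{115 d}{8}$ ($T{\left(d \right)} = \left(d^{2} - \frac{115 d}{8}\right) + 4 \cdot 0 \cdot 5 = \left(d^{2} - \frac{115 d}{8}\right) + 0 = d^{2} - \frac{115 d}{8}$)
$C + T{\left(M \right)} = -35564 + \frac{1}{8} \cdot 2 \left(-115 + 8 \cdot 2\right) = -35564 + \frac{1}{8} \cdot 2 \left(-115 + 16\right) = -35564 + \frac{1}{8} \cdot 2 \left(-99\right) = -35564 - \frac{99}{4} = - \frac{142355}{4}$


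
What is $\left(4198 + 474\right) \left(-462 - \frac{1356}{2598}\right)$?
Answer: $- \frac{935670784}{433} \approx -2.1609 \cdot 10^{6}$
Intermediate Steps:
$\left(4198 + 474\right) \left(-462 - \frac{1356}{2598}\right) = 4672 \left(-462 - \frac{226}{433}\right) = 4672 \left(- \frac{200272}{433}\right) = - \frac{935670784}{433}$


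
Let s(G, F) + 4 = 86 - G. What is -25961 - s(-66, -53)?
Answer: -26109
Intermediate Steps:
s(G, F) = 82 - G (s(G, F) = -4 + (86 - G) = 82 - G)
-25961 - s(-66, -53) = -25961 - (82 - 1*(-66)) = -25961 - (82 + 66) = -25961 - 1*148 = -25961 - 148 = -26109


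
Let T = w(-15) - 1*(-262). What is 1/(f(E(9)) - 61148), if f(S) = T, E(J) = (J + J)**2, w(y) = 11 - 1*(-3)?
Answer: -1/60872 ≈ -1.6428e-5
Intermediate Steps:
w(y) = 14 (w(y) = 11 + 3 = 14)
T = 276 (T = 14 - 1*(-262) = 14 + 262 = 276)
E(J) = 4*J**2 (E(J) = (2*J)**2 = 4*J**2)
f(S) = 276
1/(f(E(9)) - 61148) = 1/(276 - 61148) = 1/(-60872) = -1/60872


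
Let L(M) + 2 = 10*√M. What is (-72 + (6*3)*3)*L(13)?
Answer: 36 - 180*√13 ≈ -613.00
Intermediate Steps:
L(M) = -2 + 10*√M
(-72 + (6*3)*3)*L(13) = (-72 + (6*3)*3)*(-2 + 10*√13) = (-72 + 18*3)*(-2 + 10*√13) = (-72 + 54)*(-2 + 10*√13) = -18*(-2 + 10*√13) = 36 - 180*√13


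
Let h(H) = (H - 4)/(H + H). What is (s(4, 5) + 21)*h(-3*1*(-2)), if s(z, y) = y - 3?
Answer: 23/6 ≈ 3.8333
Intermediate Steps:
s(z, y) = -3 + y
h(H) = (-4 + H)/(2*H) (h(H) = (-4 + H)/((2*H)) = (-4 + H)*(1/(2*H)) = (-4 + H)/(2*H))
(s(4, 5) + 21)*h(-3*1*(-2)) = ((-3 + 5) + 21)*((-4 - 3*1*(-2))/(2*((-3*1*(-2))))) = (2 + 21)*((-4 - 3*(-2))/(2*((-3*(-2))))) = 23*((1/2)*(-4 + 6)/6) = 23*((1/2)*(1/6)*2) = 23*(1/6) = 23/6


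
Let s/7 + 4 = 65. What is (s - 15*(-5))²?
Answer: 252004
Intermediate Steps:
s = 427 (s = -28 + 7*65 = -28 + 455 = 427)
(s - 15*(-5))² = (427 - 15*(-5))² = (427 + 75)² = 502² = 252004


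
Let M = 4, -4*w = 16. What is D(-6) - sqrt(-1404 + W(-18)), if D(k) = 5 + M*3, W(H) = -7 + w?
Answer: 17 - I*sqrt(1415) ≈ 17.0 - 37.617*I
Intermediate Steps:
w = -4 (w = -1/4*16 = -4)
W(H) = -11 (W(H) = -7 - 4 = -11)
D(k) = 17 (D(k) = 5 + 4*3 = 5 + 12 = 17)
D(-6) - sqrt(-1404 + W(-18)) = 17 - sqrt(-1404 - 11) = 17 - sqrt(-1415) = 17 - I*sqrt(1415)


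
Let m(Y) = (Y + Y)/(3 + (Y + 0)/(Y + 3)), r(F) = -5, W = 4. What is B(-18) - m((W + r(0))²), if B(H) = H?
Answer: -242/13 ≈ -18.615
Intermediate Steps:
m(Y) = 2*Y/(3 + Y/(3 + Y)) (m(Y) = (2*Y)/(3 + Y/(3 + Y)) = 2*Y/(3 + Y/(3 + Y)))
B(-18) - m((W + r(0))²) = -18 - 2*(4 - 5)²*(3 + (4 - 5)²)/(9 + 4*(4 - 5)²) = -18 - 2*(-1)²*(3 + (-1)²)/(9 + 4*(-1)²) = -18 - 2*(3 + 1)/(9 + 4*1) = -18 - 2*4/(9 + 4) = -18 - 2*4/13 = -18 - 1*8/13 = -18 - 8/13 = -242/13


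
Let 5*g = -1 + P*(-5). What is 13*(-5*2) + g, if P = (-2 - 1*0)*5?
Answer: -601/5 ≈ -120.20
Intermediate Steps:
P = -10 (P = (-2 + 0)*5 = -2*5 = -10)
g = 49/5 (g = (-1 - 10*(-5))/5 = (-1 + 50)/5 = (1/5)*49 = 49/5 ≈ 9.8000)
13*(-5*2) + g = 13*(-5*2) + 49/5 = 13*(-10) + 49/5 = -130 + 49/5 = -601/5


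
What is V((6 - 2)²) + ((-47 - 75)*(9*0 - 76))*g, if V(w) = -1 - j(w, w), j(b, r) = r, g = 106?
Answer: 982815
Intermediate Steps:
V(w) = -1 - w
V((6 - 2)²) + ((-47 - 75)*(9*0 - 76))*g = (-1 - (6 - 2)²) + ((-47 - 75)*(9*0 - 76))*106 = (-1 - 1*4²) - 122*(0 - 76)*106 = (-1 - 1*16) - 122*(-76)*106 = (-1 - 16) + 9272*106 = -17 + 982832 = 982815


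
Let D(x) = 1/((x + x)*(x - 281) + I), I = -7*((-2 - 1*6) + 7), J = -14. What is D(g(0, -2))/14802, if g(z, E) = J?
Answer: 1/122368134 ≈ 8.1721e-9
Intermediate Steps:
I = 7 (I = -7*((-2 - 6) + 7) = -7*(-8 + 7) = -7*(-1) = 7)
g(z, E) = -14
D(x) = 1/(7 + 2*x*(-281 + x)) (D(x) = 1/((x + x)*(x - 281) + 7) = 1/((2*x)*(-281 + x) + 7) = 1/(2*x*(-281 + x) + 7) = 1/(7 + 2*x*(-281 + x)))
D(g(0, -2))/14802 = 1/((7 - 562*(-14) + 2*(-14)²)*14802) = (1/14802)/(7 + 7868 + 2*196) = (1/14802)/(7 + 7868 + 392) = (1/14802)/8267 = (1/8267)*(1/14802) = 1/122368134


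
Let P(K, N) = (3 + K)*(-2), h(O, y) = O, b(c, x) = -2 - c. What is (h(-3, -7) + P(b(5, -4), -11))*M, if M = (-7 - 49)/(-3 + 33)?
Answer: -28/3 ≈ -9.3333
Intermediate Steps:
M = -28/15 (M = -56/30 = -56*1/30 = -28/15 ≈ -1.8667)
P(K, N) = -6 - 2*K
(h(-3, -7) + P(b(5, -4), -11))*M = (-3 + (-6 - 2*(-2 - 1*5)))*(-28/15) = (-3 + (-6 - 2*(-2 - 5)))*(-28/15) = (-3 + (-6 - 2*(-7)))*(-28/15) = (-3 + (-6 + 14))*(-28/15) = (-3 + 8)*(-28/15) = 5*(-28/15) = -28/3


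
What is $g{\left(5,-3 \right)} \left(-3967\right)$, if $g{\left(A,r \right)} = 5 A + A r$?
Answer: $-39670$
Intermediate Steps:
$g{\left(5,-3 \right)} \left(-3967\right) = 5 \left(5 - 3\right) \left(-3967\right) = 5 \cdot 2 \left(-3967\right) = 10 \left(-3967\right) = -39670$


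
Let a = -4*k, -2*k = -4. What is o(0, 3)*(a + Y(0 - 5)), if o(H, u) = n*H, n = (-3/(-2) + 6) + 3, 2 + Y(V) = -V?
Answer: 0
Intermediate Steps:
k = 2 (k = -½*(-4) = 2)
a = -8 (a = -4*2 = -8)
Y(V) = -2 - V
n = 21/2 (n = (-3*(-½) + 6) + 3 = (3/2 + 6) + 3 = 15/2 + 3 = 21/2 ≈ 10.500)
o(H, u) = 21*H/2
o(0, 3)*(a + Y(0 - 5)) = ((21/2)*0)*(-8 + (-2 - (0 - 5))) = 0*(-8 + (-2 - 1*(-5))) = 0*(-8 + (-2 + 5)) = 0*(-8 + 3) = 0*(-5) = 0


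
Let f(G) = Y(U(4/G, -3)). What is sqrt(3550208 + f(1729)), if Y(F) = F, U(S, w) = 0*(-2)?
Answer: 32*sqrt(3467) ≈ 1884.2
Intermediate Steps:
U(S, w) = 0
f(G) = 0
sqrt(3550208 + f(1729)) = sqrt(3550208 + 0) = sqrt(3550208) = 32*sqrt(3467)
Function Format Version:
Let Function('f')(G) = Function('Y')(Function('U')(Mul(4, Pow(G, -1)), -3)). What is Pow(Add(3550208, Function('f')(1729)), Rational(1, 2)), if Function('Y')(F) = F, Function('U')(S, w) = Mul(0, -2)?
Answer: Mul(32, Pow(3467, Rational(1, 2))) ≈ 1884.2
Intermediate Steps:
Function('U')(S, w) = 0
Function('f')(G) = 0
Pow(Add(3550208, Function('f')(1729)), Rational(1, 2)) = Pow(Add(3550208, 0), Rational(1, 2)) = Pow(3550208, Rational(1, 2)) = Mul(32, Pow(3467, Rational(1, 2)))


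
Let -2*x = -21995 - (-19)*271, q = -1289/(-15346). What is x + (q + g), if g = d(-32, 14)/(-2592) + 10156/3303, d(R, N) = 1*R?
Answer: 3843939571135/456190542 ≈ 8426.2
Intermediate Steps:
d(R, N) = R
g = 91771/29727 (g = -32/(-2592) + 10156/3303 = -32*(-1/2592) + 10156*(1/3303) = 1/81 + 10156/3303 = 91771/29727 ≈ 3.0871)
q = 1289/15346 (q = -1289*(-1/15346) = 1289/15346 ≈ 0.083996)
x = 8423 (x = -(-21995 - (-19)*271)/2 = -(-21995 - 1*(-5149))/2 = -(-21995 + 5149)/2 = -½*(-16846) = 8423)
x + (q + g) = 8423 + (1289/15346 + 91771/29727) = 8423 + 1446635869/456190542 = 3843939571135/456190542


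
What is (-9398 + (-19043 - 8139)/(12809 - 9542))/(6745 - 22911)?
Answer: 15365224/26407161 ≈ 0.58186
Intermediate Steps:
(-9398 + (-19043 - 8139)/(12809 - 9542))/(6745 - 22911) = (-9398 - 27182/3267)/(-16166) = (-9398 - 27182*1/3267)*(-1/16166) = (-9398 - 27182/3267)*(-1/16166) = -30730448/3267*(-1/16166) = 15365224/26407161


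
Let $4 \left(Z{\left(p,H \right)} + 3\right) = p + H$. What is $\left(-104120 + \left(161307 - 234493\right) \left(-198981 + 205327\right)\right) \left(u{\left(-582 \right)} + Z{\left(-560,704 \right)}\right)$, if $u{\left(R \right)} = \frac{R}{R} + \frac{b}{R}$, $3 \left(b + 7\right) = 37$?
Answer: $- \frac{4594944477608}{291} \approx -1.579 \cdot 10^{10}$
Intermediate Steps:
$b = \frac{16}{3}$ ($b = -7 + \frac{1}{3} \cdot 37 = -7 + \frac{37}{3} = \frac{16}{3} \approx 5.3333$)
$u{\left(R \right)} = 1 + \frac{16}{3 R}$ ($u{\left(R \right)} = \frac{R}{R} + \frac{16}{3 R} = 1 + \frac{16}{3 R}$)
$Z{\left(p,H \right)} = -3 + \frac{H}{4} + \frac{p}{4}$ ($Z{\left(p,H \right)} = -3 + \frac{p + H}{4} = -3 + \frac{H + p}{4} = -3 + \left(\frac{H}{4} + \frac{p}{4}\right) = -3 + \frac{H}{4} + \frac{p}{4}$)
$\left(-104120 + \left(161307 - 234493\right) \left(-198981 + 205327\right)\right) \left(u{\left(-582 \right)} + Z{\left(-560,704 \right)}\right) = \left(-104120 + \left(161307 - 234493\right) \left(-198981 + 205327\right)\right) \left(\frac{\frac{16}{3} - 582}{-582} + \left(-3 + \frac{1}{4} \cdot 704 + \frac{1}{4} \left(-560\right)\right)\right) = \left(-104120 - 464438356\right) \left(\left(- \frac{1}{582}\right) \left(- \frac{1730}{3}\right) - -33\right) = \left(-104120 - 464438356\right) \left(\frac{865}{873} + 33\right) = \left(-464542476\right) \frac{29674}{873} = - \frac{4594944477608}{291}$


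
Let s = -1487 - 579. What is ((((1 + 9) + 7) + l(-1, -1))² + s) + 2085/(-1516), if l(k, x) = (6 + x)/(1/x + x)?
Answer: -1407701/758 ≈ -1857.1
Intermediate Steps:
l(k, x) = (6 + x)/(x + 1/x)
s = -2066
((((1 + 9) + 7) + l(-1, -1))² + s) + 2085/(-1516) = ((((1 + 9) + 7) - (6 - 1)/(1 + (-1)²))² - 2066) + 2085/(-1516) = (((10 + 7) - 1*5/(1 + 1))² - 2066) + 2085*(-1/1516) = ((17 - 1*5/2)² - 2066) - 2085/1516 = ((17 - 1*½*5)² - 2066) - 2085/1516 = ((17 - 5/2)² - 2066) - 2085/1516 = ((29/2)² - 2066) - 2085/1516 = (841/4 - 2066) - 2085/1516 = -7423/4 - 2085/1516 = -1407701/758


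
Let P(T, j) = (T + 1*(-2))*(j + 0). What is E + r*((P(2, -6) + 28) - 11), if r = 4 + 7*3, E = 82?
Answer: 507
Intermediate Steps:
P(T, j) = j*(-2 + T) (P(T, j) = (T - 2)*j = (-2 + T)*j = j*(-2 + T))
r = 25 (r = 4 + 21 = 25)
E + r*((P(2, -6) + 28) - 11) = 82 + 25*((-6*(-2 + 2) + 28) - 11) = 82 + 25*((-6*0 + 28) - 11) = 82 + 25*((0 + 28) - 11) = 82 + 25*(28 - 11) = 82 + 25*17 = 82 + 425 = 507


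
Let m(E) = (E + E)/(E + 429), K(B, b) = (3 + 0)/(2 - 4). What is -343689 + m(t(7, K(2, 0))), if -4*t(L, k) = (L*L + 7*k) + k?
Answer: -577053905/1679 ≈ -3.4369e+5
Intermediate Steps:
K(B, b) = -3/2 (K(B, b) = 3/(-2) = 3*(-½) = -3/2)
t(L, k) = -2*k - L²/4 (t(L, k) = -((L*L + 7*k) + k)/4 = -((L² + 7*k) + k)/4 = -(L² + 8*k)/4 = -2*k - L²/4)
m(E) = 2*E/(429 + E) (m(E) = (2*E)/(429 + E) = 2*E/(429 + E))
-343689 + m(t(7, K(2, 0))) = -343689 + 2*(-2*(-3/2) - ¼*7²)/(429 + (-2*(-3/2) - ¼*7²)) = -343689 + 2*(3 - ¼*49)/(429 + (3 - ¼*49)) = -343689 + 2*(3 - 49/4)/(429 + (3 - 49/4)) = -343689 + 2*(-37/4)/(429 - 37/4) = -343689 + 2*(-37/4)/(1679/4) = -343689 + 2*(-37/4)*(4/1679) = -343689 - 74/1679 = -577053905/1679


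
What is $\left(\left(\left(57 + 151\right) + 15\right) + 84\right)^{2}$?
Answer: $94249$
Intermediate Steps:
$\left(\left(\left(57 + 151\right) + 15\right) + 84\right)^{2} = \left(\left(208 + 15\right) + 84\right)^{2} = \left(223 + 84\right)^{2} = 307^{2} = 94249$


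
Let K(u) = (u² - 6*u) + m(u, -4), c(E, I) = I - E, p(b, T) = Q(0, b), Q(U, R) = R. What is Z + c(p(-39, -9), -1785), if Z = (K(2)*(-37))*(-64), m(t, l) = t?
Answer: -15954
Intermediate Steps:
p(b, T) = b
K(u) = u² - 5*u (K(u) = (u² - 6*u) + u = u² - 5*u)
Z = -14208 (Z = ((2*(-5 + 2))*(-37))*(-64) = ((2*(-3))*(-37))*(-64) = -6*(-37)*(-64) = 222*(-64) = -14208)
Z + c(p(-39, -9), -1785) = -14208 + (-1785 - 1*(-39)) = -14208 + (-1785 + 39) = -14208 - 1746 = -15954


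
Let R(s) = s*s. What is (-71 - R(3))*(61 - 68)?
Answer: 560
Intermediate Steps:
R(s) = s**2
(-71 - R(3))*(61 - 68) = (-71 - 1*3**2)*(61 - 68) = (-71 - 1*9)*(-7) = (-71 - 9)*(-7) = -80*(-7) = 560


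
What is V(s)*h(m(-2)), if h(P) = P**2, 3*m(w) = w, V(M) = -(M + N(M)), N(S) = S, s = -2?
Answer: 16/9 ≈ 1.7778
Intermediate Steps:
V(M) = -2*M (V(M) = -(M + M) = -2*M)
m(w) = w/3
V(s)*h(m(-2)) = (-2*(-2))*((1/3)*(-2))**2 = 4*(-2/3)**2 = 4*(4/9) = 16/9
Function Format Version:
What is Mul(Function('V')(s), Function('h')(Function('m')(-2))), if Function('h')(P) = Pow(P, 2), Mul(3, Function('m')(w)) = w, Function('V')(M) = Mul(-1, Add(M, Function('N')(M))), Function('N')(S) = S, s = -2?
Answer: Rational(16, 9) ≈ 1.7778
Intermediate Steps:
Function('V')(M) = Mul(-2, M) (Function('V')(M) = Mul(-1, Add(M, M)) = Mul(-1, Mul(2, M)) = Mul(-2, M))
Function('m')(w) = Mul(Rational(1, 3), w)
Mul(Function('V')(s), Function('h')(Function('m')(-2))) = Mul(Mul(-2, -2), Pow(Mul(Rational(1, 3), -2), 2)) = Mul(4, Pow(Rational(-2, 3), 2)) = Mul(4, Rational(4, 9)) = Rational(16, 9)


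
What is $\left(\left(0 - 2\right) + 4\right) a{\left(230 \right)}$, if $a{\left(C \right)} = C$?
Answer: $460$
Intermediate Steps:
$\left(\left(0 - 2\right) + 4\right) a{\left(230 \right)} = \left(\left(0 - 2\right) + 4\right) 230 = \left(-2 + 4\right) 230 = 2 \cdot 230 = 460$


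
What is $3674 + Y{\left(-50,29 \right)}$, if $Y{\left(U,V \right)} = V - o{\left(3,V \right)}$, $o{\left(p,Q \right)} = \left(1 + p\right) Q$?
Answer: $3587$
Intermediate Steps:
$o{\left(p,Q \right)} = Q \left(1 + p\right)$
$Y{\left(U,V \right)} = - 3 V$ ($Y{\left(U,V \right)} = V - V \left(1 + 3\right) = V - V 4 = V - 4 V = - 3 V$)
$3674 + Y{\left(-50,29 \right)} = 3674 - 87 = 3587$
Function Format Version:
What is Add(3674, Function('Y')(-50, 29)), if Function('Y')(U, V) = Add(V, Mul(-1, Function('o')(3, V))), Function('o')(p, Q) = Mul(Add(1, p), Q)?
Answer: 3587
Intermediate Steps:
Function('o')(p, Q) = Mul(Q, Add(1, p))
Function('Y')(U, V) = Mul(-3, V) (Function('Y')(U, V) = Add(V, Mul(-1, Mul(V, Add(1, 3)))) = Add(V, Mul(-1, Mul(V, 4))) = Add(V, Mul(-1, Mul(4, V))) = Add(V, Mul(-4, V)) = Mul(-3, V))
Add(3674, Function('Y')(-50, 29)) = Add(3674, Mul(-3, 29)) = Add(3674, -87) = 3587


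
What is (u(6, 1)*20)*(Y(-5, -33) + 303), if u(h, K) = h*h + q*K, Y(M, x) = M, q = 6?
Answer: 250320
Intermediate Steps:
u(h, K) = h**2 + 6*K (u(h, K) = h*h + 6*K = h**2 + 6*K)
(u(6, 1)*20)*(Y(-5, -33) + 303) = ((6**2 + 6*1)*20)*(-5 + 303) = ((36 + 6)*20)*298 = (42*20)*298 = 840*298 = 250320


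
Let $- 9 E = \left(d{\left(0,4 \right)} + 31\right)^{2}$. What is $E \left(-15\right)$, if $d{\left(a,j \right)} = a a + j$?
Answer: $\frac{6125}{3} \approx 2041.7$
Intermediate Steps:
$d{\left(a,j \right)} = j + a^{2}$ ($d{\left(a,j \right)} = a^{2} + j = j + a^{2}$)
$E = - \frac{1225}{9}$ ($E = - \frac{\left(\left(4 + 0^{2}\right) + 31\right)^{2}}{9} = - \frac{\left(\left(4 + 0\right) + 31\right)^{2}}{9} = - \frac{\left(4 + 31\right)^{2}}{9} = - \frac{35^{2}}{9} = \left(- \frac{1}{9}\right) 1225 = - \frac{1225}{9} \approx -136.11$)
$E \left(-15\right) = \left(- \frac{1225}{9}\right) \left(-15\right) = \frac{6125}{3}$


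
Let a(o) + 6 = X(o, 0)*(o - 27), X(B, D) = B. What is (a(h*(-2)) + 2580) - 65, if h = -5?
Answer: 2339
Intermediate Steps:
a(o) = -6 + o*(-27 + o) (a(o) = -6 + o*(o - 27) = -6 + o*(-27 + o))
(a(h*(-2)) + 2580) - 65 = ((-6 + (-5*(-2))**2 - (-135)*(-2)) + 2580) - 65 = ((-6 + 10**2 - 27*10) + 2580) - 65 = ((-6 + 100 - 270) + 2580) - 65 = (-176 + 2580) - 65 = 2404 - 65 = 2339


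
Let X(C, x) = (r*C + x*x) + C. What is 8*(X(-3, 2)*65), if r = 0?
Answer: 520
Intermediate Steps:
X(C, x) = C + x² (X(C, x) = (0*C + x*x) + C = (0 + x²) + C = x² + C = C + x²)
8*(X(-3, 2)*65) = 8*((-3 + 2²)*65) = 8*((-3 + 4)*65) = 8*(1*65) = 8*65 = 520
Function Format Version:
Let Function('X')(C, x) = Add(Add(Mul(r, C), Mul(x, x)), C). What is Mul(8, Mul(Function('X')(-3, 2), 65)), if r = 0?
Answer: 520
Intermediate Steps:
Function('X')(C, x) = Add(C, Pow(x, 2)) (Function('X')(C, x) = Add(Add(Mul(0, C), Mul(x, x)), C) = Add(Add(0, Pow(x, 2)), C) = Add(Pow(x, 2), C) = Add(C, Pow(x, 2)))
Mul(8, Mul(Function('X')(-3, 2), 65)) = Mul(8, Mul(Add(-3, Pow(2, 2)), 65)) = Mul(8, Mul(Add(-3, 4), 65)) = Mul(8, Mul(1, 65)) = Mul(8, 65) = 520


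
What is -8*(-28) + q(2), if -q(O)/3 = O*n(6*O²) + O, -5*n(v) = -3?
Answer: 1072/5 ≈ 214.40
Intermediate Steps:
n(v) = ⅗ (n(v) = -⅕*(-3) = ⅗)
q(O) = -24*O/5 (q(O) = -3*(O*(⅗) + O) = -3*(3*O/5 + O) = -24*O/5)
-8*(-28) + q(2) = -8*(-28) - 24/5*2 = 224 - 48/5 = 1072/5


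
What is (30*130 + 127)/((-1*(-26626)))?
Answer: 4027/26626 ≈ 0.15124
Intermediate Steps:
(30*130 + 127)/((-1*(-26626))) = (3900 + 127)/26626 = 4027*(1/26626) = 4027/26626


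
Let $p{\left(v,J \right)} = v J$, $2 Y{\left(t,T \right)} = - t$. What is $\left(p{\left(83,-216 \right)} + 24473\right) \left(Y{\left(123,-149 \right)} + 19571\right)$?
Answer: $\frac{255379355}{2} \approx 1.2769 \cdot 10^{8}$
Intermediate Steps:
$Y{\left(t,T \right)} = - \frac{t}{2}$ ($Y{\left(t,T \right)} = \frac{\left(-1\right) t}{2} = - \frac{t}{2}$)
$p{\left(v,J \right)} = J v$
$\left(p{\left(83,-216 \right)} + 24473\right) \left(Y{\left(123,-149 \right)} + 19571\right) = \left(\left(-216\right) 83 + 24473\right) \left(\left(- \frac{1}{2}\right) 123 + 19571\right) = \left(-17928 + 24473\right) \left(- \frac{123}{2} + 19571\right) = 6545 \cdot \frac{39019}{2} = \frac{255379355}{2}$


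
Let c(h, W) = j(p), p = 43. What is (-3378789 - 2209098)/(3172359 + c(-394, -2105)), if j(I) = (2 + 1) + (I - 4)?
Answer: -1862629/1057467 ≈ -1.7614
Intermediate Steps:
j(I) = -1 + I (j(I) = 3 + (-4 + I) = -1 + I)
c(h, W) = 42 (c(h, W) = -1 + 43 = 42)
(-3378789 - 2209098)/(3172359 + c(-394, -2105)) = (-3378789 - 2209098)/(3172359 + 42) = -5587887/3172401 = -5587887*1/3172401 = -1862629/1057467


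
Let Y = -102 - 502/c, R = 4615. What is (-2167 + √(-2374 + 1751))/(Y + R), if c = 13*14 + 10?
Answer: -208032/432997 + 96*I*√623/432997 ≈ -0.48045 + 0.0055339*I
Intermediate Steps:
c = 192 (c = 182 + 10 = 192)
Y = -10043/96 (Y = -102 - 502/192 = -102 - 502*1/192 = -102 - 251/96 = -10043/96 ≈ -104.61)
(-2167 + √(-2374 + 1751))/(Y + R) = (-2167 + √(-2374 + 1751))/(-10043/96 + 4615) = (-2167 + √(-623))/(432997/96) = (-2167 + I*√623)*(96/432997) = -208032/432997 + 96*I*√623/432997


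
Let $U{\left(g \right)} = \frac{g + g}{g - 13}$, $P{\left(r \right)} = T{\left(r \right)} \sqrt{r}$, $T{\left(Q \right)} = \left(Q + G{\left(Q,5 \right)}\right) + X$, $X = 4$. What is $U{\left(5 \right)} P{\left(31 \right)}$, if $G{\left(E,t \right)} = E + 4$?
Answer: $- \frac{175 \sqrt{31}}{2} \approx -487.18$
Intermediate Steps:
$G{\left(E,t \right)} = 4 + E$
$T{\left(Q \right)} = 8 + 2 Q$ ($T{\left(Q \right)} = \left(Q + \left(4 + Q\right)\right) + 4 = \left(4 + 2 Q\right) + 4 = 8 + 2 Q$)
$P{\left(r \right)} = \sqrt{r} \left(8 + 2 r\right)$ ($P{\left(r \right)} = \left(8 + 2 r\right) \sqrt{r} = \sqrt{r} \left(8 + 2 r\right)$)
$U{\left(g \right)} = \frac{2 g}{-13 + g}$
$U{\left(5 \right)} P{\left(31 \right)} = 2 \cdot 5 \frac{1}{-13 + 5} \cdot 2 \sqrt{31} \left(4 + 31\right) = 2 \cdot 5 \frac{1}{-8} \cdot 2 \sqrt{31} \cdot 35 = 2 \cdot 5 \left(- \frac{1}{8}\right) 70 \sqrt{31} = - \frac{5 \cdot 70 \sqrt{31}}{4} = - \frac{175 \sqrt{31}}{2}$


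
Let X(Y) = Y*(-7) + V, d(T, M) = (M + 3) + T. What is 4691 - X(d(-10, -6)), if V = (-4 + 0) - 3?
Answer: 4607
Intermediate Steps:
V = -7 (V = -4 - 3 = -7)
d(T, M) = 3 + M + T (d(T, M) = (3 + M) + T = 3 + M + T)
X(Y) = -7 - 7*Y (X(Y) = Y*(-7) - 7 = -7*Y - 7 = -7 - 7*Y)
4691 - X(d(-10, -6)) = 4691 - (-7 - 7*(3 - 6 - 10)) = 4691 - (-7 - 7*(-13)) = 4691 - (-7 + 91) = 4691 - 1*84 = 4691 - 84 = 4607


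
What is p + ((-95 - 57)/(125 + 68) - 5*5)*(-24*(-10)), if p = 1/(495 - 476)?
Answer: -22694927/3667 ≈ -6189.0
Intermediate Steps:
p = 1/19 ≈ 0.052632
p + ((-95 - 57)/(125 + 68) - 5*5)*(-24*(-10)) = 1/19 + ((-95 - 57)/(125 + 68) - 5*5)*(-24*(-10)) = 1/19 + (-152/193 - 25)*240 = 1/19 - 4977/193*240 = 1/19 - 1194480/193 = -22694927/3667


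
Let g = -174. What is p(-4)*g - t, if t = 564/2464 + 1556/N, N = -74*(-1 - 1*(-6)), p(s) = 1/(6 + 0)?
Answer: -2851677/113960 ≈ -25.023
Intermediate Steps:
p(s) = ⅙ (p(s) = 1/6 = ⅙)
N = -370 (N = -74*(-1 + 6) = -74*5 = -370)
t = -453163/113960 (t = 564/2464 + 1556/(-370) = 564*(1/2464) + 1556*(-1/370) = 141/616 - 778/185 = -453163/113960 ≈ -3.9765)
p(-4)*g - t = (⅙)*(-174) - 1*(-453163/113960) = -29 + 453163/113960 = -2851677/113960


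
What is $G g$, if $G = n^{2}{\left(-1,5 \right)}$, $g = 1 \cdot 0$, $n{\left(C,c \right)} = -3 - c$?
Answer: $0$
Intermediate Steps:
$g = 0$
$G = 64$ ($G = \left(-3 - 5\right)^{2} = \left(-8\right)^{2} = 64$)
$G g = 64 \cdot 0 = 0$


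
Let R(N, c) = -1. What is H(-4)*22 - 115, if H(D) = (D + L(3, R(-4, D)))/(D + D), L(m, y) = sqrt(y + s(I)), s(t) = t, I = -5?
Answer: -104 - 11*I*sqrt(6)/4 ≈ -104.0 - 6.7361*I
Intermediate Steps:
L(m, y) = sqrt(-5 + y) (L(m, y) = sqrt(y - 5) = sqrt(-5 + y))
H(D) = (D + I*sqrt(6))/(2*D) (H(D) = (D + sqrt(-5 - 1))/(D + D) = (D + sqrt(-6))/((2*D)) = (D + I*sqrt(6))*(1/(2*D)) = (D + I*sqrt(6))/(2*D))
H(-4)*22 - 115 = ((1/2)*(-4 + I*sqrt(6))/(-4))*22 - 115 = ((1/2)*(-1/4)*(-4 + I*sqrt(6)))*22 - 115 = (1/2 - I*sqrt(6)/8)*22 - 115 = (11 - 11*I*sqrt(6)/4) - 115 = -104 - 11*I*sqrt(6)/4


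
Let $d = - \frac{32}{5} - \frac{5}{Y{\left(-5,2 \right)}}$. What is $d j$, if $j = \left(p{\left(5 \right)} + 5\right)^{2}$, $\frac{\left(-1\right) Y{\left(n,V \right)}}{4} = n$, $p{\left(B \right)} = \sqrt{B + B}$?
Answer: $- \frac{931}{4} - \frac{133 \sqrt{10}}{2} \approx -443.04$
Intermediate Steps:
$p{\left(B \right)} = \sqrt{2} \sqrt{B}$ ($p{\left(B \right)} = \sqrt{2 B} = \sqrt{2} \sqrt{B}$)
$Y{\left(n,V \right)} = - 4 n$
$j = \left(5 + \sqrt{10}\right)^{2}$ ($j = \left(\sqrt{2} \sqrt{5} + 5\right)^{2} = \left(\sqrt{10} + 5\right)^{2} = \left(5 + \sqrt{10}\right)^{2} \approx 66.623$)
$d = - \frac{133}{20}$ ($d = - \frac{32}{5} - \frac{5}{\left(-4\right) \left(-5\right)} = \left(-32\right) \frac{1}{5} - \frac{5}{20} = - \frac{32}{5} - \frac{1}{4} = - \frac{133}{20} \approx -6.65$)
$d j = - \frac{133 \left(5 + \sqrt{10}\right)^{2}}{20}$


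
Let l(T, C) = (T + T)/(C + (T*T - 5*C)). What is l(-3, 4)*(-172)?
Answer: -1032/7 ≈ -147.43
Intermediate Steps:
l(T, C) = 2*T/(T² - 4*C) (l(T, C) = (2*T)/(C + (T² - 5*C)) = (2*T)/(T² - 4*C) = 2*T/(T² - 4*C))
l(-3, 4)*(-172) = -2*(-3)/(-1*(-3)² + 4*4)*(-172) = -2*(-3)/(-1*9 + 16)*(-172) = -2*(-3)/(-9 + 16)*(-172) = -2*(-3)/7*(-172) = -2*(-3)*⅐*(-172) = (6/7)*(-172) = -1032/7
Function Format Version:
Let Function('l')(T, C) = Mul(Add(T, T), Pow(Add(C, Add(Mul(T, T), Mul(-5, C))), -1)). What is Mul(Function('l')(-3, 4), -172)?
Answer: Rational(-1032, 7) ≈ -147.43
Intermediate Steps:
Function('l')(T, C) = Mul(2, T, Pow(Add(Pow(T, 2), Mul(-4, C)), -1)) (Function('l')(T, C) = Mul(Mul(2, T), Pow(Add(C, Add(Pow(T, 2), Mul(-5, C))), -1)) = Mul(Mul(2, T), Pow(Add(Pow(T, 2), Mul(-4, C)), -1)) = Mul(2, T, Pow(Add(Pow(T, 2), Mul(-4, C)), -1)))
Mul(Function('l')(-3, 4), -172) = Mul(Mul(-2, -3, Pow(Add(Mul(-1, Pow(-3, 2)), Mul(4, 4)), -1)), -172) = Mul(Mul(-2, -3, Pow(Add(Mul(-1, 9), 16), -1)), -172) = Mul(Mul(-2, -3, Pow(Add(-9, 16), -1)), -172) = Mul(Mul(-2, -3, Pow(7, -1)), -172) = Mul(Mul(-2, -3, Rational(1, 7)), -172) = Mul(Rational(6, 7), -172) = Rational(-1032, 7)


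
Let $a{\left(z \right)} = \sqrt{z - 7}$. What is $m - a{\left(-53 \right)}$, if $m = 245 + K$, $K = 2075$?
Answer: $2320 - 2 i \sqrt{15} \approx 2320.0 - 7.746 i$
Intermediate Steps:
$a{\left(z \right)} = \sqrt{-7 + z}$
$m = 2320$ ($m = 245 + 2075 = 2320$)
$m - a{\left(-53 \right)} = 2320 - \sqrt{-7 - 53} = 2320 - \sqrt{-60} = 2320 - 2 i \sqrt{15}$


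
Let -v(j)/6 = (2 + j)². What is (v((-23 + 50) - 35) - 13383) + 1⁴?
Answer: -13598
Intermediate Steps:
v(j) = -6*(2 + j)²
(v((-23 + 50) - 35) - 13383) + 1⁴ = (-6*(2 + ((-23 + 50) - 35))² - 13383) + 1⁴ = (-6*(2 + (27 - 35))² - 13383) + 1 = (-6*(2 - 8)² - 13383) + 1 = (-6*(-6)² - 13383) + 1 = (-6*36 - 13383) + 1 = (-216 - 13383) + 1 = -13599 + 1 = -13598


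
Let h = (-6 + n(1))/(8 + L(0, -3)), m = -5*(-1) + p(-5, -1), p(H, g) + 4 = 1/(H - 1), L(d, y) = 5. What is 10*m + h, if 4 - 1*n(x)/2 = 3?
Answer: 313/39 ≈ 8.0256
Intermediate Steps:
p(H, g) = -4 + 1/(-1 + H) (p(H, g) = -4 + 1/(H - 1) = -4 + 1/(-1 + H))
n(x) = 2 (n(x) = 8 - 2*3 = 8 - 6 = 2)
m = 5/6 (m = -5*(-1) + (5 - 4*(-5))/(-1 - 5) = 5 + (5 + 20)/(-6) = 5 - 1/6*25 = 5 - 25/6 = 5/6 ≈ 0.83333)
h = -4/13 (h = (-6 + 2)/(8 + 5) = -4/13 ≈ -0.30769)
10*m + h = 10*(5/6) - 4/13 = 25/3 - 4/13 = 313/39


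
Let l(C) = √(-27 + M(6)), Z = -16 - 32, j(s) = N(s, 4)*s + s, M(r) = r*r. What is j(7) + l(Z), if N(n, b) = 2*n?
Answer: 108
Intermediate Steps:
M(r) = r²
j(s) = s + 2*s² (j(s) = (2*s)*s + s = 2*s² + s = s + 2*s²)
Z = -48
l(C) = 3 (l(C) = √(-27 + 6²) = √(-27 + 36) = √9 = 3)
j(7) + l(Z) = 7*(1 + 2*7) + 3 = 7*(1 + 14) + 3 = 7*15 + 3 = 105 + 3 = 108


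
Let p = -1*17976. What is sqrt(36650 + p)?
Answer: sqrt(18674) ≈ 136.65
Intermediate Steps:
p = -17976
sqrt(36650 + p) = sqrt(36650 - 17976) = sqrt(18674)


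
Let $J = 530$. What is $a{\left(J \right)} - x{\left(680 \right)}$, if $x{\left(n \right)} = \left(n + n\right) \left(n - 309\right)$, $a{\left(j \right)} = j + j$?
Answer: $-503500$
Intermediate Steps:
$a{\left(j \right)} = 2 j$
$x{\left(n \right)} = 2 n \left(-309 + n\right)$
$a{\left(J \right)} - x{\left(680 \right)} = 2 \cdot 530 - 2 \cdot 680 \left(-309 + 680\right) = 1060 - 2 \cdot 680 \cdot 371 = 1060 - 504560 = -503500$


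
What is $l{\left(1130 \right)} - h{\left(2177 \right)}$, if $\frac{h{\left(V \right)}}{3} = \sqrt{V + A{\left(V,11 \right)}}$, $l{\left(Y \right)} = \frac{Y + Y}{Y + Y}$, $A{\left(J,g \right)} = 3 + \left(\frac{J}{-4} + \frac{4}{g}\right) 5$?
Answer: $1 - \frac{3 i \sqrt{261085}}{22} \approx 1.0 - 69.677 i$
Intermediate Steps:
$A{\left(J,g \right)} = 3 + \frac{20}{g} - \frac{5 J}{4}$ ($A{\left(J,g \right)} = 3 + \left(J \left(- \frac{1}{4}\right) + \frac{4}{g}\right) 5 = 3 + \left(- \frac{J}{4} + \frac{4}{g}\right) 5 = 3 + \left(\frac{4}{g} - \frac{J}{4}\right) 5 = 3 - \left(- \frac{20}{g} + \frac{5 J}{4}\right) = 3 + \frac{20}{g} - \frac{5 J}{4}$)
$l{\left(Y \right)} = 1$ ($l{\left(Y \right)} = \frac{2 Y}{2 Y} = 2 Y \frac{1}{2 Y} = 1$)
$h{\left(V \right)} = 3 \sqrt{\frac{53}{11} - \frac{V}{4}}$ ($h{\left(V \right)} = 3 \sqrt{V + \left(3 + \frac{20}{11} - \frac{5 V}{4}\right)} = 3 \sqrt{V - \left(- \frac{53}{11} + \frac{5 V}{4}\right)} = 3 \sqrt{\frac{53}{11} - \frac{V}{4}}$)
$l{\left(1130 \right)} - h{\left(2177 \right)} = 1 - \frac{3 \sqrt{2332 - 263417}}{22} = 1 - \frac{3 \sqrt{-261085}}{22} = 1 - \frac{3 i \sqrt{261085}}{22}$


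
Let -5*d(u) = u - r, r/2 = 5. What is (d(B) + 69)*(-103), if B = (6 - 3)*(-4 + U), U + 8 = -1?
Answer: -40582/5 ≈ -8116.4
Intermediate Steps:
U = -9 (U = -8 - 1 = -9)
r = 10 (r = 2*5 = 10)
B = -39 (B = (6 - 3)*(-4 - 9) = 3*(-13) = -39)
d(u) = 2 - u/5 (d(u) = -(u - 1*10)/5 = -(u - 10)/5 = -(-10 + u)/5 = 2 - u/5)
(d(B) + 69)*(-103) = ((2 - 1/5*(-39)) + 69)*(-103) = ((2 + 39/5) + 69)*(-103) = (49/5 + 69)*(-103) = (394/5)*(-103) = -40582/5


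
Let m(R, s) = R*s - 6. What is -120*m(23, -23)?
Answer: 64200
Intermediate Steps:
m(R, s) = -6 + R*s
-120*m(23, -23) = -120*(-6 + 23*(-23)) = -120*(-6 - 529) = -120*(-535) = 64200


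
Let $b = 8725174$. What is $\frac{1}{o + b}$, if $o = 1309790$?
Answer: $\frac{1}{10034964} \approx 9.9652 \cdot 10^{-8}$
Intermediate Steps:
$\frac{1}{o + b} = \frac{1}{1309790 + 8725174} = \frac{1}{10034964}$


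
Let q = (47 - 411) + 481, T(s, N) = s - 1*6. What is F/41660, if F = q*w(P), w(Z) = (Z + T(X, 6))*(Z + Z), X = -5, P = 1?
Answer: -117/2083 ≈ -0.056169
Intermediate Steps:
T(s, N) = -6 + s (T(s, N) = s - 6 = -6 + s)
w(Z) = 2*Z*(-11 + Z) (w(Z) = (Z + (-6 - 5))*(Z + Z) = (Z - 11)*(2*Z) = (-11 + Z)*(2*Z) = 2*Z*(-11 + Z))
q = 117 (q = -364 + 481 = 117)
F = -2340 (F = 117*(2*1*(-11 + 1)) = 117*(2*1*(-10)) = 117*(-20) = -2340)
F/41660 = -2340/41660 = -2340*1/41660 = -117/2083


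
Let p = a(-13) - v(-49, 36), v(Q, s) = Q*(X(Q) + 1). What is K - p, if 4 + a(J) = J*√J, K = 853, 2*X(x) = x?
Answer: 4017/2 + 13*I*√13 ≈ 2008.5 + 46.872*I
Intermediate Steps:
X(x) = x/2
a(J) = -4 + J^(3/2) (a(J) = -4 + J*√J = -4 + J^(3/2))
v(Q, s) = Q*(1 + Q/2) (v(Q, s) = Q*(Q/2 + 1) = Q*(1 + Q/2))
p = -2311/2 - 13*I*√13 (p = (-4 + (-13)^(3/2)) - (-49)*(2 - 49)/2 = (-4 - 13*I*√13) - (-49)*(-47)/2 = (-4 - 13*I*√13) - 1*2303/2 = (-4 - 13*I*√13) - 2303/2 = -2311/2 - 13*I*√13 ≈ -1155.5 - 46.872*I)
K - p = 853 - (-2311/2 - 13*I*√13) = 853 + (2311/2 + 13*I*√13) = 4017/2 + 13*I*√13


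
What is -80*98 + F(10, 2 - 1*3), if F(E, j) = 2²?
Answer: -7836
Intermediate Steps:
F(E, j) = 4
-80*98 + F(10, 2 - 1*3) = -80*98 + 4 = -7840 + 4 = -7836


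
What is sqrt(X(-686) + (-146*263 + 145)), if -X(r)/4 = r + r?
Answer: I*sqrt(32765) ≈ 181.01*I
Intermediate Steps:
X(r) = -8*r (X(r) = -4*(r + r) = -8*r)
sqrt(X(-686) + (-146*263 + 145)) = sqrt(-8*(-686) + (-146*263 + 145)) = sqrt(5488 + (-38398 + 145)) = sqrt(5488 - 38253) = sqrt(-32765) = I*sqrt(32765)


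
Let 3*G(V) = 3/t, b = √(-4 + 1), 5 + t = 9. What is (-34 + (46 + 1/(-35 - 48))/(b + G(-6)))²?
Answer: 4*(-70245224*√3 + 56838479*I)/(6889*(8*√3 + 47*I)) ≈ 238.33 + 1573.3*I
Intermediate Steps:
t = 4 (t = -5 + 9 = 4)
b = I*√3 (b = √(-3) = I*√3 ≈ 1.732*I)
G(V) = ¼ (G(V) = (3/4)/3 = (3*(¼))/3 = (⅓)*(¾) = ¼)
(-34 + (46 + 1/(-35 - 48))/(b + G(-6)))² = (-34 + (46 + 1/(-35 - 48))/(I*√3 + ¼))² = (-34 + (46 + 1/(-83))/(¼ + I*√3))² = (-34 + (46 - 1/83)/(¼ + I*√3))² = (-34 + 3817/(83*(¼ + I*√3)))²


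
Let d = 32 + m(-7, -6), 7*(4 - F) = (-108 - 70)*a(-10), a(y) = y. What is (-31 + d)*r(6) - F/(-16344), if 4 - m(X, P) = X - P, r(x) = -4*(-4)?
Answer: 457559/4767 ≈ 95.985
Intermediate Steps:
r(x) = 16
m(X, P) = 4 + P - X (m(X, P) = 4 - (X - P) = 4 + (P - X) = 4 + P - X)
F = -1752/7 (F = 4 - (-108 - 70)*(-10)/7 = 4 - (-178)*(-10)/7 = 4 - 1/7*1780 = 4 - 1780/7 = -1752/7 ≈ -250.29)
d = 37 (d = 32 + (4 - 6 - 1*(-7)) = 32 + (4 - 6 + 7) = 32 + 5 = 37)
(-31 + d)*r(6) - F/(-16344) = (-31 + 37)*16 - (-1752)/(7*(-16344)) = 6*16 - (-1752)*(-1)/(7*16344) = 96 - 1*73/4767 = 96 - 73/4767 = 457559/4767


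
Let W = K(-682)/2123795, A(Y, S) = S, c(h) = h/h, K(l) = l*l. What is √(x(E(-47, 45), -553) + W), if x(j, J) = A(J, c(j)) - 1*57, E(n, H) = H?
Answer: 6*I*√6988901757995/2123795 ≈ 7.4687*I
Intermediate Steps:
K(l) = l²
c(h) = 1
x(j, J) = -56 (x(j, J) = 1 - 1*57 = 1 - 57 = -56)
W = 465124/2123795 (W = (-682)²/2123795 = 465124*(1/2123795) = 465124/2123795 ≈ 0.21901)
√(x(E(-47, 45), -553) + W) = √(-56 + 465124/2123795) = √(-118467396/2123795) = 6*I*√6988901757995/2123795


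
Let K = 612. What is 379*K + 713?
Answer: 232661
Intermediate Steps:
379*K + 713 = 379*612 + 713 = 231948 + 713 = 232661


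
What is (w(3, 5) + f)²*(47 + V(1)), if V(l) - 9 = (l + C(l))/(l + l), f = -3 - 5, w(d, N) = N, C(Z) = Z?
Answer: 513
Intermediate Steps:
f = -8
V(l) = 10 (V(l) = 9 + (l + l)/(l + l) = 9 + (2*l)/((2*l)) = 9 + (2*l)*(1/(2*l)) = 9 + 1 = 10)
(w(3, 5) + f)²*(47 + V(1)) = (5 - 8)²*(47 + 10) = (-3)²*57 = 9*57 = 513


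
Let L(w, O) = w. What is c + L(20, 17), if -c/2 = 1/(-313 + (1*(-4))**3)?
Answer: 7542/377 ≈ 20.005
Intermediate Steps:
c = 2/377 (c = -2/(-313 + (1*(-4))**3) = -2/(-313 + (-4)**3) = -2/(-313 - 64) = -2/(-377) = -2*(-1/377) = 2/377 ≈ 0.0053050)
c + L(20, 17) = 2/377 + 20 = 7542/377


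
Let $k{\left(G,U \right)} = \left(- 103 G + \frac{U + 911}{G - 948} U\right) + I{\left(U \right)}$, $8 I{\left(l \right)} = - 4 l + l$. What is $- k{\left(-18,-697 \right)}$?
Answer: $- \frac{8770441}{3864} \approx -2269.8$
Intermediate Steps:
$I{\left(l \right)} = - \frac{3 l}{8}$ ($I{\left(l \right)} = \frac{- 4 l + l}{8} = \frac{\left(-3\right) l}{8} = - \frac{3 l}{8}$)
$k{\left(G,U \right)} = - 103 G - \frac{3 U}{8} + \frac{U \left(911 + U\right)}{-948 + G}$ ($k{\left(G,U \right)} = \left(- 103 G + \frac{U + 911}{G - 948} U\right) - \frac{3 U}{8} = \left(- 103 G + \frac{911 + U}{-948 + G} U\right) - \frac{3 U}{8} = \left(- 103 G + \frac{U \left(911 + U\right)}{-948 + G}\right) - \frac{3 U}{8} = - 103 G - \frac{3 U}{8} + \frac{U \left(911 + U\right)}{-948 + G}$)
$- k{\left(-18,-697 \right)} = - \frac{- 824 \left(-18\right)^{2} + 8 \left(-697\right)^{2} + 10132 \left(-697\right) + 781152 \left(-18\right) - \left(-54\right) \left(-697\right)}{8 \left(-948 - 18\right)} = - \frac{\left(-824\right) 324 + 8 \cdot 485809 - 7062004 - 14060736 - 37638}{8 \left(-966\right)} = - \frac{\left(-1\right) \left(-266976 + 3886472 - 7062004 - 14060736 - 37638\right)}{8 \cdot 966} = - \frac{\left(-1\right) \left(-17540882\right)}{8 \cdot 966} = \left(-1\right) \frac{8770441}{3864} = - \frac{8770441}{3864}$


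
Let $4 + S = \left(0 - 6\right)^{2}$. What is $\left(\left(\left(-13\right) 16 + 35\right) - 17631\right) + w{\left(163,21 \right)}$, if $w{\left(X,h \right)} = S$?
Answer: $-17772$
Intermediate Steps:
$S = 32$ ($S = -4 + \left(0 - 6\right)^{2} = -4 + \left(-6\right)^{2} = -4 + 36 = 32$)
$w{\left(X,h \right)} = 32$
$\left(\left(\left(-13\right) 16 + 35\right) - 17631\right) + w{\left(163,21 \right)} = \left(\left(\left(-13\right) 16 + 35\right) - 17631\right) + 32 = \left(\left(-208 + 35\right) - 17631\right) + 32 = \left(-173 - 17631\right) + 32 = -17804 + 32 = -17772$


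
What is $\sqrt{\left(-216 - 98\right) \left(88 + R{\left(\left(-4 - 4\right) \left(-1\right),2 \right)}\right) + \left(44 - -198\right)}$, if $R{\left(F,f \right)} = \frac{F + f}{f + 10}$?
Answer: $\frac{i \sqrt{248865}}{3} \approx 166.29 i$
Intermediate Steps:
$R{\left(F,f \right)} = \frac{F + f}{10 + f}$
$\sqrt{\left(-216 - 98\right) \left(88 + R{\left(\left(-4 - 4\right) \left(-1\right),2 \right)}\right) + \left(44 - -198\right)} = \sqrt{\left(-216 - 98\right) \left(88 + \frac{\left(-4 - 4\right) \left(-1\right) + 2}{10 + 2}\right) + \left(44 - -198\right)} = \sqrt{- 314 \left(88 + \frac{\left(-8\right) \left(-1\right) + 2}{12}\right) + \left(44 + 198\right)} = \sqrt{- 314 \left(88 + \frac{8 + 2}{12}\right) + 242} = \sqrt{- 314 \left(88 + \frac{1}{12} \cdot 10\right) + 242} = \sqrt{- 314 \left(88 + \frac{5}{6}\right) + 242} = \sqrt{\left(-314\right) \frac{533}{6} + 242} = \sqrt{- \frac{83681}{3} + 242} = \sqrt{- \frac{82955}{3}} = \frac{i \sqrt{248865}}{3}$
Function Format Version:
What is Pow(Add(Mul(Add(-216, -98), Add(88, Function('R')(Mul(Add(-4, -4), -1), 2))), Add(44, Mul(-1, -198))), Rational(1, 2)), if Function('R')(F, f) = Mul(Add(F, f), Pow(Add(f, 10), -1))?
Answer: Mul(Rational(1, 3), I, Pow(248865, Rational(1, 2))) ≈ Mul(166.29, I)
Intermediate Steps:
Function('R')(F, f) = Mul(Pow(Add(10, f), -1), Add(F, f)) (Function('R')(F, f) = Mul(Add(F, f), Pow(Add(10, f), -1)) = Mul(Pow(Add(10, f), -1), Add(F, f)))
Pow(Add(Mul(Add(-216, -98), Add(88, Function('R')(Mul(Add(-4, -4), -1), 2))), Add(44, Mul(-1, -198))), Rational(1, 2)) = Pow(Add(Mul(Add(-216, -98), Add(88, Mul(Pow(Add(10, 2), -1), Add(Mul(Add(-4, -4), -1), 2)))), Add(44, Mul(-1, -198))), Rational(1, 2)) = Pow(Add(Mul(-314, Add(88, Mul(Pow(12, -1), Add(Mul(-8, -1), 2)))), Add(44, 198)), Rational(1, 2)) = Pow(Add(Mul(-314, Add(88, Mul(Rational(1, 12), Add(8, 2)))), 242), Rational(1, 2)) = Pow(Add(Mul(-314, Add(88, Mul(Rational(1, 12), 10))), 242), Rational(1, 2)) = Pow(Add(Mul(-314, Add(88, Rational(5, 6))), 242), Rational(1, 2)) = Pow(Add(Mul(-314, Rational(533, 6)), 242), Rational(1, 2)) = Pow(Add(Rational(-83681, 3), 242), Rational(1, 2)) = Pow(Rational(-82955, 3), Rational(1, 2)) = Mul(Rational(1, 3), I, Pow(248865, Rational(1, 2)))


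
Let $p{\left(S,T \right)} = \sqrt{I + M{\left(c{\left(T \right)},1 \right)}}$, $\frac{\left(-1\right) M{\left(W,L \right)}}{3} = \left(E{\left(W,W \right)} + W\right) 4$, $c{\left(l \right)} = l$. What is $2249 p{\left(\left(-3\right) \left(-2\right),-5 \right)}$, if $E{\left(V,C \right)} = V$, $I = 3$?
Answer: $2249 \sqrt{123} \approx 24943.0$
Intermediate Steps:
$M{\left(W,L \right)} = - 24 W$ ($M{\left(W,L \right)} = - 3 \left(W + W\right) 4 = - 3 \cdot 2 W 4 = - 3 \cdot 8 W = - 24 W$)
$p{\left(S,T \right)} = \sqrt{3 - 24 T}$
$2249 p{\left(\left(-3\right) \left(-2\right),-5 \right)} = 2249 \sqrt{3 - -120} = 2249 \sqrt{3 + 120} = 2249 \sqrt{123}$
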